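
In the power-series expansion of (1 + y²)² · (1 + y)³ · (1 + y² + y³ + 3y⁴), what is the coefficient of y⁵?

(1 + y²)² has coefficients 1,0,2,0,1 for degrees 0…4.
(1 + y)³ has coefficients 1,3,3,1,0,0 for degrees 0…5.
Finally multiplying by (1 + y² + y³ + 3y⁴), the product of all factors after the first has coefficients 1,3,4,5,9,13 for degrees 0…5.
[y⁵] = 1·13 + 2·5 + 1·3 = 26.

26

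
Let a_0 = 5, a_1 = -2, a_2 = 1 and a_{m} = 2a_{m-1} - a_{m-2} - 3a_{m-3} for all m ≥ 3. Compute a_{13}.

-5174

The ordinary generating function has denominator 1 - 2z + z^2 + 3z^3.
Iterating the recurrence: a_0,…,a_{13} = 5, -2, 1, -11, -17, -26, -2, 73, 226, 385, 325, -413, -2306, -5174.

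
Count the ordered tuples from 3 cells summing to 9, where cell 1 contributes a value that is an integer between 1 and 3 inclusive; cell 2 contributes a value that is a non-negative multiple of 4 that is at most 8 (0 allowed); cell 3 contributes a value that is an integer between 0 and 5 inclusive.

The generating function for the choices is (z + z² + z³)·(1 + z⁴ + z⁸)·(1 + z + z² + z³ + z⁴ + z⁵); the count is [z⁹].
(z + z² + z³) has coefficients 0,1,1,1 for degrees 0…3.
(1 + z⁴ + z⁸) has coefficients 1,0,0,0,1,0,0,0,1,0 for degrees 0…9.
Finally multiplying by (1 + z + z² + z³ + z⁴ + z⁵), the product of all factors after the first has coefficients 1,1,1,1,2,2,1,1,2,2 for degrees 0…9.
[z⁹] = 1·2 + 1·1 + 1·1 = 4.

4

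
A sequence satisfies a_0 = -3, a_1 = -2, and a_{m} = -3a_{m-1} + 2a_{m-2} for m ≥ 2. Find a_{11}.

-89452

The ordinary generating function has denominator 1 + 3t - 2t^2.
Iterating the recurrence: a_0,…,a_{11} = -3, -2, 0, -4, 12, -44, 156, -556, 1980, -7052, 25116, -89452.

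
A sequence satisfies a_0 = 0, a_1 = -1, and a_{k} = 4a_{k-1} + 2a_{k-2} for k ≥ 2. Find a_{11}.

The ordinary generating function has denominator 1 - 4y - 2y^2.
Iterating the recurrence: a_0,…,a_{11} = 0, -1, -4, -18, -80, -356, -1584, -7048, -31360, -139536, -620864, -2762528.

-2762528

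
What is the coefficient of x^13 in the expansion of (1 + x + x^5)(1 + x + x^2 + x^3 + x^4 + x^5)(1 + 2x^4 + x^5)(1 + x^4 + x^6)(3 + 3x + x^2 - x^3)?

110

(1 + x + x^5) has coefficients 1,1,0,0,0,1 for degrees 0…5.
(1 + x + x^2 + x^3 + x^4 + x^5) has coefficients 1,1,1,1,1,1,0,0,0,0,0,0,0,0 for degrees 0…13.
Multiplying by (1 + 2x^4 + x^5) gives running coefficients 1,1,1,1,3,4,3,3,3,3,1,0,0,0 for degrees 0…13.
Multiplying by (1 + x^4 + x^6) gives running coefficients 1,1,1,1,4,5,5,5,7,8,7,7,6,6 for degrees 0…13.
Finally multiplying by (3 + 3x + x^2 - x^3), the product of all factors after the first has coefficients 3,6,7,6,15,27,33,31,36,45,47,43,38,36 for degrees 0…13.
[x^13] = 1·36 + 1·38 + 1·36 = 110.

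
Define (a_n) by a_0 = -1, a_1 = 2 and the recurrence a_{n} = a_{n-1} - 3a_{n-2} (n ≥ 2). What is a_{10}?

The ordinary generating function has denominator 1 - y + 3y^2.
Iterating the recurrence: a_0,…,a_{10} = -1, 2, 5, -1, -16, -13, 35, 74, -31, -253, -160.

-160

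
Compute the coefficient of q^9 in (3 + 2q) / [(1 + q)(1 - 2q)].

1365

The denominator gives the recurrence a_n = a_(n−1) + 2a_(n−2) for n ≥ 2; the numerator fixes a_0 = 3, a_1 = 5.
Iterating: 3, 5, 11, 21, 43, 85, 171, 341, 683, 1365, so a_9 = 1365.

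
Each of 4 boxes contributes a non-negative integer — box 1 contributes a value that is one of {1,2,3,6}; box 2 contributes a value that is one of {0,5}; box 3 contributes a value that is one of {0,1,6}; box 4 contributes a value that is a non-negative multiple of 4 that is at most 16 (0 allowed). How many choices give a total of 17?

The generating function for the choices is (z + z² + z³ + z⁶)·(1 + z⁵)·(1 + z + z⁶)·(1 + z⁴ + z⁸ + z¹² + z¹⁶); the count is [z¹⁷].
(z + z² + z³ + z⁶) has coefficients 0,1,1,1,0,0,1 for degrees 0…6.
(1 + z⁵) has coefficients 1,0,0,0,0,1,0,0,0,0,0,0,0,0,0,0,0,0 for degrees 0…17.
Multiplying by (1 + z + z⁶) gives running coefficients 1,1,0,0,0,1,2,0,0,0,0,1,0,0,0,0,0,0 for degrees 0…17.
Finally multiplying by (1 + z⁴ + z⁸ + z¹² + z¹⁶), the product of all factors after the first has coefficients 1,1,0,0,1,2,2,0,1,2,2,1,1,2,2,1,1,2 for degrees 0…17.
[z¹⁷] = 1·1 + 1·1 + 1·2 + 1·1 = 5.

5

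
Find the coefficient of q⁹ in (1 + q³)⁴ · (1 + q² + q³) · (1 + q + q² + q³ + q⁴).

30

(1 + q³)⁴ has coefficients 1,0,0,4,0,0,6,0,0,4 for degrees 0…9.
(1 + q² + q³) has coefficients 1,0,1,1,0,0,0,0,0,0 for degrees 0…9.
Finally multiplying by (1 + q + q² + q³ + q⁴), the product of all factors after the first has coefficients 1,1,2,3,3,2,2,1,0,0 for degrees 0…9.
[q⁹] = 1·0 + 4·2 + 6·3 + 4·1 = 30.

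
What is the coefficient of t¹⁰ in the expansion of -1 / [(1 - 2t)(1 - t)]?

-2047

Partial fractions give a closed form: a_n = (-2)·2^n + (1)·1^n.
At n = 10: a_10 = -2047.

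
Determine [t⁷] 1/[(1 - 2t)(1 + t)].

85

The denominator gives the recurrence a_n = a_(n−1) + 2a_(n−2) for n ≥ 2; the numerator fixes a_0 = 1, a_1 = 1.
Iterating: 1, 1, 3, 5, 11, 21, 43, 85, so a_7 = 85.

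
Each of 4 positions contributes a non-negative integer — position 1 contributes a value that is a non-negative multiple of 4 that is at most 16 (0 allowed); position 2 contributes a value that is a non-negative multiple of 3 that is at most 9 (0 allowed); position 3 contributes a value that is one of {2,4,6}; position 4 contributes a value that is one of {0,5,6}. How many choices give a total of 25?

The generating function for the choices is (1 + x^4 + x^8 + x^12 + x^16)·(1 + x^3 + x^6 + x^9)·(x^2 + x^4 + x^6)·(1 + x^5 + x^6); the count is [x^25].
(1 + x^4 + x^8 + x^12 + x^16) has coefficients 1,0,0,0,1,0,0,0,1,0,0,0,1,0,0,0,1 for degrees 0…16.
(1 + x^3 + x^6 + x^9) has coefficients 1,0,0,1,0,0,1,0,0,1,0,0,0,0,0,0,0,0,0,0,0,0,0,0,0,0 for degrees 0…25.
Multiplying by (x^2 + x^4 + x^6) gives running coefficients 0,0,1,0,1,1,1,1,1,1,1,1,1,1,0,1,0,0,0,0,0,0,0,0,0,0 for degrees 0…25.
Finally multiplying by (1 + x^5 + x^6), the product of all factors after the first has coefficients 0,0,1,0,1,1,1,2,2,2,3,3,3,3,2,3,2,2,2,1,1,1,0,0,0,0 for degrees 0…25.
[x^25] = 1·0 + 1·1 + 1·2 + 1·3 + 1·2 = 8.

8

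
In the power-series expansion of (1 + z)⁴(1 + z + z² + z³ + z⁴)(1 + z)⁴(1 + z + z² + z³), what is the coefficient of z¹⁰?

(1 + z)⁴ has coefficients 1,4,6,4,1 for degrees 0…4.
(1 + z + z² + z³ + z⁴) has coefficients 1,1,1,1,1,0,0,0,0,0,0 for degrees 0…10.
Multiplying by (1 + z)⁴ gives running coefficients 1,5,11,15,16,15,11,5,1,0,0 for degrees 0…10.
Finally multiplying by (1 + z + z² + z³), the product of all factors after the first has coefficients 1,6,17,32,47,57,57,47,32,17,6 for degrees 0…10.
[z¹⁰] = 1·6 + 4·17 + 6·32 + 4·47 + 1·57 = 511.

511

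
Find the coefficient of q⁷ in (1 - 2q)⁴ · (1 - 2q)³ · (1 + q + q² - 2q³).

(1 - 2q)⁴ has coefficients 1,-8,24,-32,16 for degrees 0…4.
(1 - 2q)³ has coefficients 1,-6,12,-8,0,0,0,0 for degrees 0…7.
Finally multiplying by (1 + q + q² - 2q³), the product of all factors after the first has coefficients 1,-5,7,-4,16,-32,16,0 for degrees 0…7.
[q⁷] = 1·0 − 8·16 + 24·(-32) − 32·16 + 16·(-4) = -1472.

-1472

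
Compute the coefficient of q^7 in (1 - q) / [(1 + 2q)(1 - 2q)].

Partial fractions give a closed form: a_n = (3/4)·(-2)^n + (1/4)·2^n.
At n = 7: a_7 = -64.

-64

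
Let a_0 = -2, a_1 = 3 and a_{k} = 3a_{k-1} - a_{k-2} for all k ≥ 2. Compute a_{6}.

The ordinary generating function has denominator 1 - 3q + q^2.
Iterating the recurrence: a_0,…,a_{6} = -2, 3, 11, 30, 79, 207, 542.

542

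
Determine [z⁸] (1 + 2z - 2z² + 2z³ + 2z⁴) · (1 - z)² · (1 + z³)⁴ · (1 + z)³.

(1 + 2z - 2z² + 2z³ + 2z⁴) has coefficients 1,2,-2,2,2 for degrees 0…4.
(1 - z)² has coefficients 1,-2,1,0,0,0,0,0,0 for degrees 0…8.
Multiplying by (1 + z³)⁴ gives running coefficients 1,-2,1,4,-8,4,6,-12,6 for degrees 0…8.
Finally multiplying by (1 + z)³, the product of all factors after the first has coefficients 1,1,-2,2,5,-7,-2,10,-8 for degrees 0…8.
[z⁸] = 1·(-8) + 2·10 − 2·(-2) + 2·(-7) + 2·5 = 12.

12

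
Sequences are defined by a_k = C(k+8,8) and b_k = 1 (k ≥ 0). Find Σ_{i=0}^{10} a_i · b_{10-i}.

Write out a_i and b_{10-i} for i = 0,…,10 and sum the products.
Σ = 1·1 + 9·1 + 45·1 + 165·1 + 495·1 + 1287·1 + 3003·1 + 6435·1 + 12870·1 + 24310·1 + 43758·1 = 92378.

92378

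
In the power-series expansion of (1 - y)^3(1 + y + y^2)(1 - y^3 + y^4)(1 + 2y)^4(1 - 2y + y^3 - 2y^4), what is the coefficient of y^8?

(1 - y)^3 has coefficients 1,-3,3,-1 for degrees 0…3.
(1 + y + y^2) has coefficients 1,1,1,0,0,0,0,0,0 for degrees 0…8.
Multiplying by (1 - y^3 + y^4) gives running coefficients 1,1,1,-1,0,0,1,0,0 for degrees 0…8.
Multiplying by (1 + 2y)^4 gives running coefficients 1,9,33,63,64,24,-15,-8,24 for degrees 0…8.
Finally multiplying by (1 - 2y + y^3 - 2y^4), the product of all factors after the first has coefficients 1,7,15,-2,-55,-89,-66,-40,-64 for degrees 0…8.
[y^8] = 1·(-64) − 3·(-40) + 3·(-66) − 1·(-89) = -53.

-53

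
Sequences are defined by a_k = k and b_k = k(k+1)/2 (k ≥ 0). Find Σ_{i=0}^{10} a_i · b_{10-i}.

495

The convolution is the t^10 coefficient of A(t)B(t).
Σ = 0·55 + 1·45 + 2·36 + 3·28 + 4·21 + 5·15 + 6·10 + 7·6 + 8·3 + 9·1 + 10·0 = 495.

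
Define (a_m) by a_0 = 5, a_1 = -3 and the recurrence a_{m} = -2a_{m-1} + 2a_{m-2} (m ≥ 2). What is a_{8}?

5968

The ordinary generating function has denominator 1 + 2y - 2y^2.
Iterating the recurrence: a_0,…,a_{8} = 5, -3, 16, -38, 108, -292, 800, -2184, 5968.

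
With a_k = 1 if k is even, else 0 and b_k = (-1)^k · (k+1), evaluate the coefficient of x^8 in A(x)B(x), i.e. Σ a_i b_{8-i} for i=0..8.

25

Write out a_i and b_{8-i} for i = 0,…,8 and sum the products.
Σ = 1·9 + 0·(-8) + 1·7 + 0·(-6) + 1·5 + 0·(-4) + 1·3 + 0·(-2) + 1·1 = 25.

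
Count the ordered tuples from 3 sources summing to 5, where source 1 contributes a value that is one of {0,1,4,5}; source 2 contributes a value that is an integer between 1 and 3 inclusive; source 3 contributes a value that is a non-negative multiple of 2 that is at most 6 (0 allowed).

The generating function for the choices is (1 + t + t^4 + t^5)·(t + t^2 + t^3)·(1 + t^2 + t^4 + t^6); the count is [t^5].
(1 + t + t^4 + t^5) has coefficients 1,1,0,0,1,1 for degrees 0…5.
(t + t^2 + t^3) has coefficients 0,1,1,1,0,0 for degrees 0…5.
Finally multiplying by (1 + t^2 + t^4 + t^6), the product of all factors after the first has coefficients 0,1,1,2,1,2 for degrees 0…5.
[t^5] = 1·2 + 1·1 + 1·1 + 1·0 = 4.

4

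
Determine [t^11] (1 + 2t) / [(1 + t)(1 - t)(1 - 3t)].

Partial fractions give a closed form: a_n = (-1/8)·(-1)^n + (-3/4)·1^n + (15/8)·3^n.
At n = 11: a_11 = 332150.

332150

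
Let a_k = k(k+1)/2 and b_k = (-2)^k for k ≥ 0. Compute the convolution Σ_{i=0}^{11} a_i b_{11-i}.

The convolution is the x^11 coefficient of A(x)B(x).
Σ = 0·(-2048) + 1·1024 + 3·(-512) + 6·256 + 10·(-128) + 15·64 + 21·(-32) + 28·16 + 36·(-8) + 45·4 + 55·(-2) + 66·1 = 328.

328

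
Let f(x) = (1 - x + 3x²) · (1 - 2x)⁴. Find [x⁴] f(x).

(1 - x + 3x²) has coefficients 1,-1,3 for degrees 0…2.
(1 - 2x)⁴ has coefficients 1,-8,24,-32,16 for degrees 0…4.
[x⁴] = 1·16 − 1·(-32) + 3·24 = 120.

120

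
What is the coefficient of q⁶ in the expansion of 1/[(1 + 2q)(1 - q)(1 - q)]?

31

The denominator gives the recurrence a_n = 3a_(n−2) − 2a_(n−3) for n ≥ 3; the numerator fixes a_0 = 1, a_1 = 0, a_2 = 3.
Iterating: 1, 0, 3, -2, 9, -12, 31, so a_6 = 31.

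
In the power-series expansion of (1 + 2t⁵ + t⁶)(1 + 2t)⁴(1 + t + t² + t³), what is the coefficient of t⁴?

80

(1 + 2t⁵ + t⁶) has coefficients 1,0,0,0,0 for degrees 0…4.
(1 + 2t)⁴ has coefficients 1,8,24,32,16 for degrees 0…4.
Finally multiplying by (1 + t + t² + t³), the product of all factors after the first has coefficients 1,9,33,65,80 for degrees 0…4.
[t⁴] = 1·80 = 80.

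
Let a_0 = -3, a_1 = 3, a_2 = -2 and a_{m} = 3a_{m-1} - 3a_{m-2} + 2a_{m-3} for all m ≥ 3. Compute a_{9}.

The ordinary generating function has denominator 1 - 3t + 3t^2 - 2t^3.
Iterating the recurrence: a_0,…,a_{9} = -3, 3, -2, -21, -51, -94, -171, -333, -674, -1365.

-1365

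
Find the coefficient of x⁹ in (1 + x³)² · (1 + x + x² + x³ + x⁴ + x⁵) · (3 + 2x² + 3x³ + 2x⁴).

24

(1 + x³)² has coefficients 1,0,0,2,0,0,1 for degrees 0…6.
(1 + x + x² + x³ + x⁴ + x⁵) has coefficients 1,1,1,1,1,1,0,0,0,0 for degrees 0…9.
Finally multiplying by (3 + 2x² + 3x³ + 2x⁴), the product of all factors after the first has coefficients 3,3,5,8,10,10,7,7,5,2 for degrees 0…9.
[x⁹] = 1·2 + 2·7 + 1·8 = 24.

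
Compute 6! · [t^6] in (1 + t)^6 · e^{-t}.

-185

The EGF product rule gives c_6 = Σ_{k_1+k_2=6} C(6; k_1,k_2) · ∏ g_i(k_i), where (1+t)^6 gives the falling factorial (6)_k; e^{-t} gives (-1)^k.
g_1(k) for k = 0…6: 1, 6, 30, 120, 360, 720, 720.
g_2(k) for k = 0…6: 1, -1, 1, -1, 1, -1, 1.
c_6 = Σ_k C(6,k)·g_1(k)·g_2(6−k) = 1·1·1 + 6·6·(-1) + 15·30·1 + 20·120·(-1) + 15·360·1 + 6·720·(-1) + 1·720·1 = 1 − 36 + 450 − 2400 + 5400 − 4320 + 720 = -185.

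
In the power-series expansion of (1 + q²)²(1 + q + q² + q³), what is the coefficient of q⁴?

3

(1 + q²)² has coefficients 1,0,2,0,1 for degrees 0…4.
(1 + q + q² + q³) has coefficients 1,1,1,1,0 for degrees 0…4.
[q⁴] = 1·0 + 2·1 + 1·1 = 3.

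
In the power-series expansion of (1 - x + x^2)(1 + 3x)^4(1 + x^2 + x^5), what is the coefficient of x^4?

70

(1 - x + x^2) has coefficients 1,-1,1 for degrees 0…2.
(1 + 3x)^4 has coefficients 1,12,54,108,81 for degrees 0…4.
Finally multiplying by (1 + x^2 + x^5), the product of all factors after the first has coefficients 1,12,55,120,135 for degrees 0…4.
[x^4] = 1·135 − 1·120 + 1·55 = 70.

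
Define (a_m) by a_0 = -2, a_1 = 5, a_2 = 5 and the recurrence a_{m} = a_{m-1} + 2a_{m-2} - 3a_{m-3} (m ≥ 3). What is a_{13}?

The ordinary generating function has denominator 1 - y - 2y^2 + 3y^3.
Iterating the recurrence: a_0,…,a_{13} = -2, 5, 5, 21, 16, 43, 12, 50, -55, 9, -251, -68, -597, 20.

20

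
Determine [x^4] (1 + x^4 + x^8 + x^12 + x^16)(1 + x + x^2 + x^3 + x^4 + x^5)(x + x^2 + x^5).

2

(1 + x^4 + x^8 + x^12 + x^16) has coefficients 1,0,0,0,1 for degrees 0…4.
(1 + x + x^2 + x^3 + x^4 + x^5) has coefficients 1,1,1,1,1 for degrees 0…4.
Finally multiplying by (x + x^2 + x^5), the product of all factors after the first has coefficients 0,1,2,2,2 for degrees 0…4.
[x^4] = 1·2 + 1·0 = 2.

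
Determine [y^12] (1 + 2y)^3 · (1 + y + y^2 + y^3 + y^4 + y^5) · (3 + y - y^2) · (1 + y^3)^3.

(1 + 2y)^3 has coefficients 1,6,12,8 for degrees 0…3.
(1 + y + y^2 + y^3 + y^4 + y^5) has coefficients 1,1,1,1,1,1,0,0,0,0,0,0,0 for degrees 0…12.
Multiplying by (3 + y - y^2) gives running coefficients 3,4,3,3,3,3,0,-1,0,0,0,0,0 for degrees 0…12.
Finally multiplying by (1 + y^3)^3, the product of all factors after the first has coefficients 3,4,3,12,15,12,18,20,18,12,10,12,3 for degrees 0…12.
[y^12] = 1·3 + 6·12 + 12·10 + 8·12 = 291.

291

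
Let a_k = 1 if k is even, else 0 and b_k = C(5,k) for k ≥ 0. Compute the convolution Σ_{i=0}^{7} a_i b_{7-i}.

16

This is [x^7] in the product of the two ordinary generating functions.
Σ = 1·0 + 0·0 + 1·1 + 0·5 + 1·10 + 0·10 + 1·5 + 0·1 = 16.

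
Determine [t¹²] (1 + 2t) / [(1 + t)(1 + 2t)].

1

Partial fractions give a closed form: a_n = (1)·(-1)^n.
At n = 12: a_12 = 1.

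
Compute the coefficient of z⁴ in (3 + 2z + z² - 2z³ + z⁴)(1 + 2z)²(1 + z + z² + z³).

(3 + 2z + z² - 2z³ + z⁴) has coefficients 3,2,1,-2,1 for degrees 0…4.
(1 + 2z)² has coefficients 1,4,4,0,0 for degrees 0…4.
Finally multiplying by (1 + z + z² + z³), the product of all factors after the first has coefficients 1,5,9,9,8 for degrees 0…4.
[z⁴] = 3·8 + 2·9 + 1·9 − 2·5 + 1·1 = 42.

42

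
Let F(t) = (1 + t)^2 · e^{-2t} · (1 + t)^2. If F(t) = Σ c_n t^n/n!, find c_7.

320

The EGF product rule gives c_7 = Σ_{k_1+k_2+k_3=7} C(7; k_1,k_2,k_3) · ∏ g_i(k_i), where (1+t)^2 gives the falling factorial (2)_k; e^{-2t} gives (-2)^k; (1+t)^2 gives the falling factorial (2)_k.
g_1(k) for k = 0…7: 1, 2, 2, 0, 0, 0, 0, 0.
g_2(k) for k = 0…7: 1, -2, 4, -8, 16, -32, 64, -128.
g_3(k) for k = 0…7: 1, 2, 2, 0, 0, 0, 0, 0.
First combine the last two factors: h(k) = Σ_j C(k,j)·g_2(j)·g_3(k−j) for k = 0…7: 1, 0, -2, 4, 0, -32, 160, -576.
c_7 = Σ_k C(7,k)·g_1(k)·h(7−k) = 1·1·(-576) + 7·2·160 + 21·2·(-32) = −576 + 2240 − 1344 = 320.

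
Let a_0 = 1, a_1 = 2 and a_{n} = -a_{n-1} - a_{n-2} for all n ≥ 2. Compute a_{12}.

The ordinary generating function has denominator 1 + x + x^2.
Iterating the recurrence: a_0,…,a_{12} = 1, 2, -3, 1, 2, -3, 1, 2, -3, 1, 2, -3, 1.

1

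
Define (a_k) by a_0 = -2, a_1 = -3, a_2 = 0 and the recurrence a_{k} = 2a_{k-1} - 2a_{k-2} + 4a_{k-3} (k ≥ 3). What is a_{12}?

The ordinary generating function has denominator 1 - 2x + 2x^2 - 4x^3.
Iterating the recurrence: a_0,…,a_{12} = -2, -3, 0, -2, -16, -28, -32, -72, -192, -368, -640, -1312, -2816.

-2816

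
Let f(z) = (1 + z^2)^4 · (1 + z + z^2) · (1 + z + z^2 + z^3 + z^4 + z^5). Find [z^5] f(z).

(1 + z^2)^4 has coefficients 1,0,4,0,6,0 for degrees 0…5.
(1 + z + z^2) has coefficients 1,1,1,0,0,0 for degrees 0…5.
Finally multiplying by (1 + z + z^2 + z^3 + z^4 + z^5), the product of all factors after the first has coefficients 1,2,3,3,3,3 for degrees 0…5.
[z^5] = 1·3 + 4·3 + 6·2 = 27.

27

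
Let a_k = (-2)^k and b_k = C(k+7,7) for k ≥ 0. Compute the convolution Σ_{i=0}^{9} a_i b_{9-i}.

This is [x^9] in the product of the two ordinary generating functions.
Σ = 1·11440 − 2·6435 + 4·3432 − 8·1716 + 16·792 − 32·330 + 64·120 − 128·36 + 256·8 − 512·1 = 5290.

5290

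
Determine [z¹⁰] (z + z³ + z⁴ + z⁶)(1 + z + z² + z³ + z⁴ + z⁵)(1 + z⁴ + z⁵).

(z + z³ + z⁴ + z⁶) has coefficients 0,1,0,1,1,0,1 for degrees 0…6.
(1 + z + z² + z³ + z⁴ + z⁵) has coefficients 1,1,1,1,1,1,0,0,0,0,0 for degrees 0…10.
Finally multiplying by (1 + z⁴ + z⁵), the product of all factors after the first has coefficients 1,1,1,1,2,3,2,2,2,2,1 for degrees 0…10.
[z¹⁰] = 1·2 + 1·2 + 1·2 + 1·2 = 8.

8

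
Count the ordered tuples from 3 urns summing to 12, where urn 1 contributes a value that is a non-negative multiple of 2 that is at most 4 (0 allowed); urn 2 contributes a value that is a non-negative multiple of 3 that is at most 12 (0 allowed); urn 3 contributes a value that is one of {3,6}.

The generating function for the choices is (1 + y^2 + y^4)·(1 + y^3 + y^6 + y^9 + y^12)·(y^3 + y^6); the count is [y^12].
(1 + y^2 + y^4) has coefficients 1,0,1,0,1 for degrees 0…4.
(1 + y^3 + y^6 + y^9 + y^12) has coefficients 1,0,0,1,0,0,1,0,0,1,0,0,1 for degrees 0…12.
Finally multiplying by (y^3 + y^6), the product of all factors after the first has coefficients 0,0,0,1,0,0,2,0,0,2,0,0,2 for degrees 0…12.
[y^12] = 1·2 + 1·0 + 1·0 = 2.

2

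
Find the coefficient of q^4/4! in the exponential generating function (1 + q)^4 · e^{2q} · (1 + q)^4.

5984

The EGF product rule gives c_4 = Σ_{k_1+k_2+k_3=4} C(4; k_1,k_2,k_3) · ∏ g_i(k_i), where (1+q)^4 gives the falling factorial (4)_k; e^{2q} gives (2)^k; (1+q)^4 gives the falling factorial (4)_k.
g_1(k) for k = 0…4: 1, 4, 12, 24, 24.
g_2(k) for k = 0…4: 1, 2, 4, 8, 16.
g_3(k) for k = 0…4: 1, 4, 12, 24, 24.
First combine the last two factors: h(k) = Σ_j C(k,j)·g_2(j)·g_3(k−j) for k = 0…4: 1, 6, 32, 152, 648.
c_4 = Σ_k C(4,k)·g_1(k)·h(4−k) = 1·1·648 + 4·4·152 + 6·12·32 + 4·24·6 + 1·24·1 = 648 + 2432 + 2304 + 576 + 24 = 5984.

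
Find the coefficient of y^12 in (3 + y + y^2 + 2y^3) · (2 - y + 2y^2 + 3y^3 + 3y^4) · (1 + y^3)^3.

(3 + y + y^2 + 2y^3) has coefficients 3,1,1,2 for degrees 0…3.
(2 - y + 2y^2 + 3y^3 + 3y^4) has coefficients 2,-1,2,3,3,0,0,0,0,0,0,0,0 for degrees 0…12.
Finally multiplying by (1 + y^3)^3, the product of all factors after the first has coefficients 2,-1,2,9,0,6,15,6,6,11,8,2,3 for degrees 0…12.
[y^12] = 3·3 + 1·2 + 1·8 + 2·11 = 41.

41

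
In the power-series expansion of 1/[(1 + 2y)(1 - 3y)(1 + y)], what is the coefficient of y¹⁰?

27391

Partial fractions give a closed form: a_n = (4/5)·(-2)^n + (9/20)·3^n + (-1/4)·(-1)^n.
At n = 10: a_10 = 27391.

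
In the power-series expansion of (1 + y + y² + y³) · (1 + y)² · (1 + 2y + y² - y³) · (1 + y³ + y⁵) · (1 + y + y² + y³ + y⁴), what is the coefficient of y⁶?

82

(1 + y + y² + y³) has coefficients 1,1,1,1 for degrees 0…3.
(1 + y)² has coefficients 1,2,1,0,0,0,0 for degrees 0…6.
Multiplying by (1 + 2y + y² - y³) gives running coefficients 1,4,6,3,-1,-1,0 for degrees 0…6.
Multiplying by (1 + y³ + y⁵) gives running coefficients 1,4,6,4,3,6,7 for degrees 0…6.
Finally multiplying by (1 + y + y² + y³ + y⁴), the product of all factors after the first has coefficients 1,5,11,15,18,23,26 for degrees 0…6.
[y⁶] = 1·26 + 1·23 + 1·18 + 1·15 = 82.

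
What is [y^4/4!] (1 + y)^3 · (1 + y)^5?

The EGF product rule gives c_4 = Σ_{k_1+k_2=4} C(4; k_1,k_2) · ∏ g_i(k_i), where (1+y)^3 gives the falling factorial (3)_k; (1+y)^5 gives the falling factorial (5)_k.
g_1(k) for k = 0…4: 1, 3, 6, 6, 0.
g_2(k) for k = 0…4: 1, 5, 20, 60, 120.
c_4 = Σ_k C(4,k)·g_1(k)·g_2(4−k) = 1·1·120 + 4·3·60 + 6·6·20 + 4·6·5 = 120 + 720 + 720 + 120 = 1680.

1680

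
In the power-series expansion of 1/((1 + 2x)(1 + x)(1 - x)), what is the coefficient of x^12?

5461

The denominator gives the recurrence a_n = −2a_(n−1) + a_(n−2) + 2a_(n−3) for n ≥ 3; the numerator fixes a_0 = 1, a_1 = -2, a_2 = 5.
Iterating: 1, -2, 5, -10, 21, -42, 85, -170, 341, -682, 1365, -2730, 5461, so a_12 = 5461.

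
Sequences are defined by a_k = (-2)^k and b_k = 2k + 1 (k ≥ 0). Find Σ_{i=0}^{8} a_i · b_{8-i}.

63

The convolution is the x^8 coefficient of A(x)B(x).
Σ = 1·17 − 2·15 + 4·13 − 8·11 + 16·9 − 32·7 + 64·5 − 128·3 + 256·1 = 63.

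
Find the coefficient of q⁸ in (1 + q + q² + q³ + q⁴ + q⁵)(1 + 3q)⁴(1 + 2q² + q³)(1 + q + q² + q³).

(1 + q + q² + q³ + q⁴ + q⁵) has coefficients 1,1,1,1,1,1 for degrees 0…5.
(1 + 3q)⁴ has coefficients 1,12,54,108,81,0,0,0,0 for degrees 0…8.
Multiplying by (1 + 2q² + q³) gives running coefficients 1,12,56,133,201,270,270,81,0 for degrees 0…8.
Finally multiplying by (1 + q + q² + q³), the product of all factors after the first has coefficients 1,13,69,202,402,660,874,822,621 for degrees 0…8.
[q⁸] = 1·621 + 1·822 + 1·874 + 1·660 + 1·402 + 1·202 = 3581.

3581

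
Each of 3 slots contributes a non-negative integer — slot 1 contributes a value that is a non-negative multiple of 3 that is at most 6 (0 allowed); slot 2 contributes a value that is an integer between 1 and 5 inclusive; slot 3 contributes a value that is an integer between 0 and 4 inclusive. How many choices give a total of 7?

The generating function for the choices is (1 + q^3 + q^6)·(q + q^2 + q^3 + q^4 + q^5)·(1 + q + q^2 + q^3 + q^4); the count is [q^7].
(1 + q^3 + q^6) has coefficients 1,0,0,1,0,0,1 for degrees 0…6.
(q + q^2 + q^3 + q^4 + q^5) has coefficients 0,1,1,1,1,1,0,0 for degrees 0…7.
Finally multiplying by (1 + q + q^2 + q^3 + q^4), the product of all factors after the first has coefficients 0,1,2,3,4,5,4,3 for degrees 0…7.
[q^7] = 1·3 + 1·4 + 1·1 = 8.

8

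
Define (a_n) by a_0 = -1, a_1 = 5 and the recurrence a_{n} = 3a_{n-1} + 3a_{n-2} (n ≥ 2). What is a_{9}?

148635

The ordinary generating function has denominator 1 - 3t - 3t^2.
Iterating the recurrence: a_0,…,a_{9} = -1, 5, 12, 51, 189, 720, 2727, 10341, 39204, 148635.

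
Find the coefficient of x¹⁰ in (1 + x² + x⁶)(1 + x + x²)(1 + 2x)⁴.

(1 + x² + x⁶) has coefficients 1,0,1,0,0,0,1 for degrees 0…6.
(1 + x + x²) has coefficients 1,1,1,0,0,0,0,0,0,0,0 for degrees 0…10.
Finally multiplying by (1 + 2x)⁴, the product of all factors after the first has coefficients 1,9,33,64,72,48,16,0,0,0,0 for degrees 0…10.
[x¹⁰] = 1·0 + 1·0 + 1·72 = 72.

72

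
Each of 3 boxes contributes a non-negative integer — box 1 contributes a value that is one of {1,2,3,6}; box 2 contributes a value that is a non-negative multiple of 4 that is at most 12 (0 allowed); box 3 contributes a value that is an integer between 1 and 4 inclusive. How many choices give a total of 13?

The generating function for the choices is (y + y² + y³ + y⁶)·(1 + y⁴ + y⁸ + y¹²)·(y + y² + y³ + y⁴); the count is [y¹³].
(y + y² + y³ + y⁶) has coefficients 0,1,1,1,0,0,1 for degrees 0…6.
(1 + y⁴ + y⁸ + y¹²) has coefficients 1,0,0,0,1,0,0,0,1,0,0,0,1,0 for degrees 0…13.
Finally multiplying by (y + y² + y³ + y⁴), the product of all factors after the first has coefficients 0,1,1,1,1,1,1,1,1,1,1,1,1,1 for degrees 0…13.
[y¹³] = 1·1 + 1·1 + 1·1 + 1·1 = 4.

4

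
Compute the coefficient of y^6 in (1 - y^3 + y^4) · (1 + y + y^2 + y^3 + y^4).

(1 - y^3 + y^4) has coefficients 1,0,0,-1,1 for degrees 0…4.
(1 + y + y^2 + y^3 + y^4) has coefficients 1,1,1,1,1,0,0 for degrees 0…6.
[y^6] = 1·0 − 1·1 + 1·1 = 0.

0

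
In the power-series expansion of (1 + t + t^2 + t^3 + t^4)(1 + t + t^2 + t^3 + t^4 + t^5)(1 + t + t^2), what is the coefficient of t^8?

(1 + t + t^2 + t^3 + t^4) has coefficients 1,1,1,1,1 for degrees 0…4.
(1 + t + t^2 + t^3 + t^4 + t^5) has coefficients 1,1,1,1,1,1,0,0,0 for degrees 0…8.
Finally multiplying by (1 + t + t^2), the product of all factors after the first has coefficients 1,2,3,3,3,3,2,1,0 for degrees 0…8.
[t^8] = 1·0 + 1·1 + 1·2 + 1·3 + 1·3 = 9.

9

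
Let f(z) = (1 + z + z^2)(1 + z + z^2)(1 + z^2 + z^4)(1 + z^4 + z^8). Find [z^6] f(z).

(1 + z + z^2) has coefficients 1,1,1 for degrees 0…2.
(1 + z + z^2) has coefficients 1,1,1,0,0,0,0 for degrees 0…6.
Multiplying by (1 + z^2 + z^4) gives running coefficients 1,1,2,1,2,1,1 for degrees 0…6.
Finally multiplying by (1 + z^4 + z^8), the product of all factors after the first has coefficients 1,1,2,1,3,2,3 for degrees 0…6.
[z^6] = 1·3 + 1·2 + 1·3 = 8.

8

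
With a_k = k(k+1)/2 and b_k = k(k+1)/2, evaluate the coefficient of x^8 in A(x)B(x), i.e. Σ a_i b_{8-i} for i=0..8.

462

The convolution is the x^8 coefficient of A(x)B(x).
Σ = 0·36 + 1·28 + 3·21 + 6·15 + 10·10 + 15·6 + 21·3 + 28·1 + 36·0 = 462.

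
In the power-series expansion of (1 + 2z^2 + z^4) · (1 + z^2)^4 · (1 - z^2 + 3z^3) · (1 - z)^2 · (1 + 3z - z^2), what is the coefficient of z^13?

-362

(1 + 2z^2 + z^4) has coefficients 1,0,2,0,1 for degrees 0…4.
(1 + z^2)^4 has coefficients 1,0,4,0,6,0,4,0,1,0,0,0,0,0 for degrees 0…13.
Multiplying by (1 - z^2 + 3z^3) gives running coefficients 1,0,3,3,2,12,-2,18,-3,12,-1,3,0,0 for degrees 0…13.
Multiplying by (1 - z)^2 gives running coefficients 1,-2,4,-3,-1,11,-24,34,-41,36,-28,17,-7,3 for degrees 0…13.
Finally multiplying by (1 + 3z - z^2), the product of all factors after the first has coefficients 1,1,-3,11,-14,11,10,-49,85,-121,121,-103,72,-35 for degrees 0…13.
[z^13] = 1·(-35) + 2·(-103) + 1·(-121) = -362.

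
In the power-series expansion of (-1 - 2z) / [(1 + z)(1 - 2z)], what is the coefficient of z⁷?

Partial fractions give a closed form: a_n = (1/3)·(-1)^n + (-4/3)·2^n.
At n = 7: a_7 = -171.

-171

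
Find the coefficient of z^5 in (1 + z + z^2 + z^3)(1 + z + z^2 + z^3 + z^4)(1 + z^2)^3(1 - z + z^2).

(1 + z + z^2 + z^3) has coefficients 1,1,1,1 for degrees 0…3.
(1 + z + z^2 + z^3 + z^4) has coefficients 1,1,1,1,1,0 for degrees 0…5.
Multiplying by (1 + z^2)^3 gives running coefficients 1,1,4,4,7,6 for degrees 0…5.
Finally multiplying by (1 - z + z^2), the product of all factors after the first has coefficients 1,0,4,1,7,3 for degrees 0…5.
[z^5] = 1·3 + 1·7 + 1·1 + 1·4 = 15.

15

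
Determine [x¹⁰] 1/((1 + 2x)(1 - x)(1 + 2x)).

7737

The denominator gives the recurrence a_n = −3a_(n−1) + 4a_(n−3) for n ≥ 3; the numerator fixes a_0 = 1, a_1 = -3, a_2 = 9.
Iterating: 1, -3, 9, -23, 57, -135, 313, -711, 1593, -3527, 7737, so a_10 = 7737.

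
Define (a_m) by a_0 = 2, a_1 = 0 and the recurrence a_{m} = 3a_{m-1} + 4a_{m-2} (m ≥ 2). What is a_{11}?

The ordinary generating function has denominator 1 - 3z - 4z^2.
Iterating the recurrence: a_0,…,a_{11} = 2, 0, 8, 24, 104, 408, 1640, 6552, 26216, 104856, 419432, 1677720.

1677720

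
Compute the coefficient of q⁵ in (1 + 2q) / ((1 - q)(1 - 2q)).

125

Partial fractions give a closed form: a_n = (-3)·1^n + (4)·2^n.
At n = 5: a_5 = 125.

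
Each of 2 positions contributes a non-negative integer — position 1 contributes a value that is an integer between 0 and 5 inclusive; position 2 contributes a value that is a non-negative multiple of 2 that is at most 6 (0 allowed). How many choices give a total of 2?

2

The generating function for the choices is (1 + t + t² + t³ + t⁴ + t⁵)·(1 + t² + t⁴ + t⁶); the count is [t²].
(1 + t + t² + t³ + t⁴ + t⁵) has coefficients 1,1,1 for degrees 0…2.
(1 + t² + t⁴ + t⁶) has coefficients 1,0,1 for degrees 0…2.
[t²] = 1·1 + 1·0 + 1·1 = 2.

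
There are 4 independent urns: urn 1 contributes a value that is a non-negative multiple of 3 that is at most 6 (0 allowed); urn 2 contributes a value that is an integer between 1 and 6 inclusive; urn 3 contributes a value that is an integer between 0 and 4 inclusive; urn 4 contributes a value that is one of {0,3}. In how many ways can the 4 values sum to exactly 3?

The generating function for the choices is (1 + z^3 + z^6)·(z + z^2 + z^3 + z^4 + z^5 + z^6)·(1 + z + z^2 + z^3 + z^4)·(1 + z^3); the count is [z^3].
(1 + z^3 + z^6) has coefficients 1,0,0,1 for degrees 0…3.
(z + z^2 + z^3 + z^4 + z^5 + z^6) has coefficients 0,1,1,1 for degrees 0…3.
Multiplying by (1 + z + z^2 + z^3 + z^4) gives running coefficients 0,1,2,3 for degrees 0…3.
Finally multiplying by (1 + z^3), the product of all factors after the first has coefficients 0,1,2,3 for degrees 0…3.
[z^3] = 1·3 + 1·0 = 3.

3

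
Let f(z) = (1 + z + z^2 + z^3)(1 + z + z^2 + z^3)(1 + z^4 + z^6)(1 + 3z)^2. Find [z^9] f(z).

(1 + z + z^2 + z^3) has coefficients 1,1,1,1 for degrees 0…3.
(1 + z + z^2 + z^3) has coefficients 1,1,1,1,0,0,0,0,0,0 for degrees 0…9.
Multiplying by (1 + z^4 + z^6) gives running coefficients 1,1,1,1,1,1,2,2,1,1 for degrees 0…9.
Finally multiplying by (1 + 3z)^2, the product of all factors after the first has coefficients 1,7,16,16,16,16,17,23,31,25 for degrees 0…9.
[z^9] = 1·25 + 1·31 + 1·23 + 1·17 = 96.

96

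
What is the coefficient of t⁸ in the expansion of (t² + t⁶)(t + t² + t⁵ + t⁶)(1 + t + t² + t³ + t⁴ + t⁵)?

(t² + t⁶) has coefficients 0,0,1,0,0,0,1 for degrees 0…6.
(t + t² + t⁵ + t⁶) has coefficients 0,1,1,0,0,1,1,0,0 for degrees 0…8.
Finally multiplying by (1 + t + t² + t³ + t⁴ + t⁵), the product of all factors after the first has coefficients 0,1,2,2,2,3,4,3,2 for degrees 0…8.
[t⁸] = 1·4 + 1·2 = 6.

6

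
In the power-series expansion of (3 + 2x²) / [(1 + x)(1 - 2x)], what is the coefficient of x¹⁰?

2391

The denominator gives the recurrence a_n = a_(n−1) + 2a_(n−2) for n ≥ 3; the numerator fixes a_0 = 3, a_1 = 3, a_2 = 11.
Iterating: 3, 3, 11, 17, 39, 73, 151, 297, 599, 1193, 2391, so a_10 = 2391.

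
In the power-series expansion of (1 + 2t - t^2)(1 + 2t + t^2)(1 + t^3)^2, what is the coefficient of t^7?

(1 + 2t - t^2) has coefficients 1,2,-1 for degrees 0…2.
(1 + 2t + t^2) has coefficients 1,2,1,0,0,0,0,0 for degrees 0…7.
Finally multiplying by (1 + t^3)^2, the product of all factors after the first has coefficients 1,2,1,2,4,2,1,2 for degrees 0…7.
[t^7] = 1·2 + 2·1 − 1·2 = 2.

2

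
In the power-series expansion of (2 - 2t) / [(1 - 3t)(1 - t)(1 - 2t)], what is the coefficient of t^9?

116050

Partial fractions give a closed form: a_n = (6)·3^n + (-4)·2^n.
At n = 9: a_9 = 116050.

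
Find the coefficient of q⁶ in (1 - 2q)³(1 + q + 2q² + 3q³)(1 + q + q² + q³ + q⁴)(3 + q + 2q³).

(1 - 2q)³ has coefficients 1,-6,12,-8 for degrees 0…3.
(1 + q + 2q² + 3q³) has coefficients 1,1,2,3,0,0,0 for degrees 0…6.
Multiplying by (1 + q + q² + q³ + q⁴) gives running coefficients 1,2,4,7,7,6,5 for degrees 0…6.
Finally multiplying by (3 + q + 2q³), the product of all factors after the first has coefficients 3,7,14,27,32,33,35 for degrees 0…6.
[q⁶] = 1·35 − 6·33 + 12·32 − 8·27 = 5.

5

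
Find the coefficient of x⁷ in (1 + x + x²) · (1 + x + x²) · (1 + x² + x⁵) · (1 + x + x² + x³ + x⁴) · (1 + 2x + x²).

(1 + x + x²) has coefficients 1,1,1 for degrees 0…2.
(1 + x + x²) has coefficients 1,1,1,0,0,0,0,0 for degrees 0…7.
Multiplying by (1 + x² + x⁵) gives running coefficients 1,1,2,1,1,1,1,1 for degrees 0…7.
Multiplying by (1 + x + x² + x³ + x⁴) gives running coefficients 1,2,4,5,6,6,6,5 for degrees 0…7.
Finally multiplying by (1 + 2x + x²), the product of all factors after the first has coefficients 1,4,9,15,20,23,24,23 for degrees 0…7.
[x⁷] = 1·23 + 1·24 + 1·23 = 70.

70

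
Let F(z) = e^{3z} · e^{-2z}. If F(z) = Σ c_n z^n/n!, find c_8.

1

The EGF product rule gives c_8 = Σ_{k_1+k_2=8} C(8; k_1,k_2) · ∏ g_i(k_i), where e^{3z} gives (3)^k; e^{-2z} gives (-2)^k.
g_1(k) for k = 0…8: 1, 3, 9, 27, 81, 243, 729, 2187, 6561.
g_2(k) for k = 0…8: 1, -2, 4, -8, 16, -32, 64, -128, 256.
c_8 = Σ_k C(8,k)·g_1(k)·g_2(8−k) = 1·1·256 + 8·3·(-128) + 28·9·64 + 56·27·(-32) + 70·81·16 + 56·243·(-8) + 28·729·4 + 8·2187·(-2) + 1·6561·1 = 256 − 3072 + 16128 − 48384 + 90720 − 108864 + 81648 − 34992 + 6561 = 1.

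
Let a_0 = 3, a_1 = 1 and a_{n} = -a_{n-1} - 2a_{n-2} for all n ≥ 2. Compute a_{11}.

-43

The ordinary generating function has denominator 1 + q + 2q^2.
Iterating the recurrence: a_0,…,a_{11} = 3, 1, -7, 5, 9, -19, 1, 37, -39, -35, 113, -43.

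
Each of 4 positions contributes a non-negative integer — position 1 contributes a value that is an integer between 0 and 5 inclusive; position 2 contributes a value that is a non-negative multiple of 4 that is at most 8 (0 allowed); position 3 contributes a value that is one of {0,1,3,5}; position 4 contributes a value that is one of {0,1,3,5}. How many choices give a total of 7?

16

The generating function for the choices is (1 + q + q² + q³ + q⁴ + q⁵)·(1 + q⁴ + q⁸)·(1 + q + q³ + q⁵)·(1 + q + q³ + q⁵); the count is [q⁷].
(1 + q + q² + q³ + q⁴ + q⁵) has coefficients 1,1,1,1,1,1 for degrees 0…5.
(1 + q⁴ + q⁸) has coefficients 1,0,0,0,1,0,0,0 for degrees 0…7.
Multiplying by (1 + q + q³ + q⁵) gives running coefficients 1,1,0,1,1,2,0,1 for degrees 0…7.
Finally multiplying by (1 + q + q³ + q⁵), the product of all factors after the first has coefficients 1,2,1,2,3,4,4,2 for degrees 0…7.
[q⁷] = 1·2 + 1·4 + 1·4 + 1·3 + 1·2 + 1·1 = 16.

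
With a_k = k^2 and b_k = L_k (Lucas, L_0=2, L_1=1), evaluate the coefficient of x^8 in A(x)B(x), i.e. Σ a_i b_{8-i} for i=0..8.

697

Write out a_i and b_{8-i} for i = 0,…,8 and sum the products.
Σ = 0·47 + 1·29 + 4·18 + 9·11 + 16·7 + 25·4 + 36·3 + 49·1 + 64·2 = 697.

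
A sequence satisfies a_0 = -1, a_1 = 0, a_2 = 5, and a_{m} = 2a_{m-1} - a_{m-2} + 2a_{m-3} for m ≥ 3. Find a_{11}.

1640

The ordinary generating function has denominator 1 - 2y + y^2 - 2y^3.
Iterating the recurrence: a_0,…,a_{11} = -1, 0, 5, 8, 11, 24, 53, 104, 203, 408, 821, 1640.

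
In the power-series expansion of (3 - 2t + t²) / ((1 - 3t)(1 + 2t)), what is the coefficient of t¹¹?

256334

The denominator gives the recurrence a_n = a_(n−1) + 6a_(n−2) for n ≥ 3; the numerator fixes a_0 = 3, a_1 = 1, a_2 = 20.
Iterating: 3, 1, 20, 26, 146, 302, 1178, 2990, 10058, 27998, 88346, 256334, so a_11 = 256334.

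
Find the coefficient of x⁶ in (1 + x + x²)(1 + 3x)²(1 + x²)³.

76

(1 + x + x²) has coefficients 1,1,1 for degrees 0…2.
(1 + 3x)² has coefficients 1,6,9,0,0,0,0 for degrees 0…6.
Finally multiplying by (1 + x²)³, the product of all factors after the first has coefficients 1,6,12,18,30,18,28 for degrees 0…6.
[x⁶] = 1·28 + 1·18 + 1·30 = 76.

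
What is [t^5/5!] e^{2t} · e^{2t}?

1024

The EGF product rule gives c_5 = Σ_{k_1+k_2=5} C(5; k_1,k_2) · ∏ g_i(k_i), where e^{2t} gives (2)^k; e^{2t} gives (2)^k.
g_1(k) for k = 0…5: 1, 2, 4, 8, 16, 32.
g_2(k) for k = 0…5: 1, 2, 4, 8, 16, 32.
c_5 = Σ_k C(5,k)·g_1(k)·g_2(5−k) = 1·1·32 + 5·2·16 + 10·4·8 + 10·8·4 + 5·16·2 + 1·32·1 = 32 + 160 + 320 + 320 + 160 + 32 = 1024.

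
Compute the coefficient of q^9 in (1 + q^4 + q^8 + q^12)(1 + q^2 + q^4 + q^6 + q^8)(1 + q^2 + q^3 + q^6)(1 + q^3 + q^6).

(1 + q^4 + q^8 + q^12) has coefficients 1,0,0,0,1,0,0,0,1,0 for degrees 0…9.
(1 + q^2 + q^4 + q^6 + q^8) has coefficients 1,0,1,0,1,0,1,0,1,0 for degrees 0…9.
Multiplying by (1 + q^2 + q^3 + q^6) gives running coefficients 1,0,2,1,2,1,3,1,3,1 for degrees 0…9.
Finally multiplying by (1 + q^3 + q^6), the product of all factors after the first has coefficients 1,0,2,2,2,3,5,3,6,5 for degrees 0…9.
[q^9] = 1·5 + 1·3 + 1·0 = 8.

8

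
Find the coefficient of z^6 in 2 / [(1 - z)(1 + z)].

Partial fractions give a closed form: a_n = (1)·1^n + (1)·(-1)^n.
At n = 6: a_6 = 2.

2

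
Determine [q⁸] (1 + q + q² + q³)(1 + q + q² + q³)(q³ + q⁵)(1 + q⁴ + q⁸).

(1 + q + q² + q³) has coefficients 1,1,1,1 for degrees 0…3.
(1 + q + q² + q³) has coefficients 1,1,1,1,0,0,0,0,0 for degrees 0…8.
Multiplying by (q³ + q⁵) gives running coefficients 0,0,0,1,1,2,2,1,1 for degrees 0…8.
Finally multiplying by (1 + q⁴ + q⁸), the product of all factors after the first has coefficients 0,0,0,1,1,2,2,2,2 for degrees 0…8.
[q⁸] = 1·2 + 1·2 + 1·2 + 1·2 = 8.

8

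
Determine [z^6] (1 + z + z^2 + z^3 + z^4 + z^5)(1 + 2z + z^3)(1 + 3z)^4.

942

(1 + z + z^2 + z^3 + z^4 + z^5) has coefficients 1,1,1,1,1,1 for degrees 0…5.
(1 + 2z + z^3) has coefficients 1,2,0,1,0,0,0 for degrees 0…6.
Finally multiplying by (1 + 3z)^4, the product of all factors after the first has coefficients 1,14,78,217,309,216,108 for degrees 0…6.
[z^6] = 1·108 + 1·216 + 1·309 + 1·217 + 1·78 + 1·14 = 942.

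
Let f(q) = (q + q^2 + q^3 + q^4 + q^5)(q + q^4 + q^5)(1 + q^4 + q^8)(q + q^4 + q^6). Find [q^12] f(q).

10

(q + q^2 + q^3 + q^4 + q^5) has coefficients 0,1,1,1,1,1 for degrees 0…5.
(q + q^4 + q^5) has coefficients 0,1,0,0,1,1,0,0,0,0,0,0,0 for degrees 0…12.
Multiplying by (1 + q^4 + q^8) gives running coefficients 0,1,0,0,1,2,0,0,1,2,0,0,1 for degrees 0…12.
Finally multiplying by (q + q^4 + q^6), the product of all factors after the first has coefficients 0,0,1,0,0,2,2,1,1,3,3,2,1 for degrees 0…12.
[q^12] = 1·2 + 1·3 + 1·3 + 1·1 + 1·1 = 10.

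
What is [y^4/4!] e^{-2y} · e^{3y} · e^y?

The EGF product rule gives c_4 = Σ_{k_1+k_2+k_3=4} C(4; k_1,k_2,k_3) · ∏ g_i(k_i), where e^{-2y} gives (-2)^k; e^{3y} gives (3)^k; e^y gives (1)^k.
g_1(k) for k = 0…4: 1, -2, 4, -8, 16.
g_2(k) for k = 0…4: 1, 3, 9, 27, 81.
g_3(k) for k = 0…4: 1, 1, 1, 1, 1.
First combine the last two factors: h(k) = Σ_j C(k,j)·g_2(j)·g_3(k−j) for k = 0…4: 1, 4, 16, 64, 256.
c_4 = Σ_k C(4,k)·g_1(k)·h(4−k) = 1·1·256 + 4·(-2)·64 + 6·4·16 + 4·(-8)·4 + 1·16·1 = 256 − 512 + 384 − 128 + 16 = 16.

16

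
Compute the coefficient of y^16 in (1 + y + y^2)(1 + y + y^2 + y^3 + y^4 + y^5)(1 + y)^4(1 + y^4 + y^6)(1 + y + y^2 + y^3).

120

(1 + y + y^2) has coefficients 1,1,1 for degrees 0…2.
(1 + y + y^2 + y^3 + y^4 + y^5) has coefficients 1,1,1,1,1,1,0,0,0,0,0,0,0,0,0,0,0 for degrees 0…16.
Multiplying by (1 + y)^4 gives running coefficients 1,5,11,15,16,16,15,11,5,1,0,0,0,0,0,0,0 for degrees 0…16.
Multiplying by (1 + y^4 + y^6) gives running coefficients 1,5,11,15,17,21,27,31,32,32,31,27,20,12,5,1,0 for degrees 0…16.
Finally multiplying by (1 + y + y^2 + y^3), the product of all factors after the first has coefficients 1,6,17,32,48,64,80,96,111,122,126,122,110,90,64,38,18 for degrees 0…16.
[y^16] = 1·18 + 1·38 + 1·64 = 120.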